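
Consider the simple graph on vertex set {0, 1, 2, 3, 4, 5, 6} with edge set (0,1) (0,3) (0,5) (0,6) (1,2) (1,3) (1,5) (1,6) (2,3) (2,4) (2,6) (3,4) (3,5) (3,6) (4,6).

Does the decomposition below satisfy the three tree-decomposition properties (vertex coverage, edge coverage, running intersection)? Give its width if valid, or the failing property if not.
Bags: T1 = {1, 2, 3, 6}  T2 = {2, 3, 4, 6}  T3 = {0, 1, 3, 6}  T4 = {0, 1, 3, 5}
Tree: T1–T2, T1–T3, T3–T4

Yes; width 3.

Vertex coverage: the bags together contain {0, 1, 2, 3, 4, 5, 6}, the full vertex set. Edge coverage: each edge of G has both endpoints in at least one bag. Running intersection: for every vertex, the bags containing it form a connected subtree. All three properties hold, so this is a valid tree decomposition of width max|bag| − 1 = 3, and hence tw(G) ≤ 3.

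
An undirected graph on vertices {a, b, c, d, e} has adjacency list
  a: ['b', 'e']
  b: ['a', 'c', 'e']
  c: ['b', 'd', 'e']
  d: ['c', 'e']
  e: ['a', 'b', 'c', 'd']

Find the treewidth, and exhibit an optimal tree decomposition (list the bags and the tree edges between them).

Every bag has size at most 3, so the width is 3 − 1 = 2 and tw(G) ≤ 2. Conversely, {c, d, e} is a clique of size 3, and the vertices of any clique must share a bag in every tree decomposition; so some bag has ≥ 3 vertices and tw(G) ≥ 2. Hence tw(G) = 2 exactly.

Treewidth 2.
One such decomposition:
Bags: B1 = {b, c, e}  B2 = {c, d, e}  B3 = {a, b, e}
Tree: B1–B2, B1–B3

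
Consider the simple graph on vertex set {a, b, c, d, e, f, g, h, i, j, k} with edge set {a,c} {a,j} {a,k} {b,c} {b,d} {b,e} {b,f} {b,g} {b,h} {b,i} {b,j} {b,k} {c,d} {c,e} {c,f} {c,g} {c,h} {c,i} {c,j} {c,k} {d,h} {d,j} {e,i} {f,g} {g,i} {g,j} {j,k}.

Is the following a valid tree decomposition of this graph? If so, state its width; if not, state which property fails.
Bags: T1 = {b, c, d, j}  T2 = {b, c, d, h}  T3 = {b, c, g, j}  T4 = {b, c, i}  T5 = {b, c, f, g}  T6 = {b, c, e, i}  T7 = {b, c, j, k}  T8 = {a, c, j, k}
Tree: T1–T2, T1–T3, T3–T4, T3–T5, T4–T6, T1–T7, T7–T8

No — edge (g,i) lies in no bag.

A tree decomposition must satisfy three properties: every vertex lies in some bag; for every edge, both endpoints lie together in some bag; and for every vertex, the bags containing it form a connected subtree. Here edge (g,i) lies in no bag, so the decomposition is invalid.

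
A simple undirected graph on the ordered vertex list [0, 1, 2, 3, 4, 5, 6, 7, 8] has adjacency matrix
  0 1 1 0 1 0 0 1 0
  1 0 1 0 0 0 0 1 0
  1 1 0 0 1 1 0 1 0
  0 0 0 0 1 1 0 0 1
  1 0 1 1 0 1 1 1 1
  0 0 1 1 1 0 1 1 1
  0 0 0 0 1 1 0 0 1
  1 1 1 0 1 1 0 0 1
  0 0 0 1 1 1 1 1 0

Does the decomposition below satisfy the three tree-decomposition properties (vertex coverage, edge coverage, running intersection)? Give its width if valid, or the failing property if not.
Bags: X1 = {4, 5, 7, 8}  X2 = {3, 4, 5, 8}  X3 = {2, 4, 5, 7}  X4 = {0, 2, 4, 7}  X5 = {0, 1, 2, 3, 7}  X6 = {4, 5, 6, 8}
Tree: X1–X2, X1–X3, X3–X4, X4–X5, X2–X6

A tree decomposition must satisfy three properties: every vertex lies in some bag; for every edge, both endpoints lie together in some bag; and for every vertex, the bags containing it form a connected subtree. Here bags containing vertex 3 are not connected in the tree, so the decomposition is invalid.

No — bags containing vertex 3 are not connected in the tree.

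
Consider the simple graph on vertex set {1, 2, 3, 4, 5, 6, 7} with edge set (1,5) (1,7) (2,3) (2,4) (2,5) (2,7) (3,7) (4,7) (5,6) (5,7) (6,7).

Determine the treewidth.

A width-2 tree decomposition is:
Bags: B1 = {2, 5, 7}  B2 = {1, 5, 7}  B3 = {2, 3, 7}  B4 = {5, 6, 7}  B5 = {2, 4, 7}
Tree: B1–B2, B1–B3, B2–B4, B1–B5
Every bag has size at most 3, so the width is 3 − 1 = 2 and tw(G) ≤ 2. Conversely, {1, 5, 7} is a clique of size 3, and the vertices of any clique must share a bag in every tree decomposition; so some bag has ≥ 3 vertices and tw(G) ≥ 2. Combining the bounds, tw(G) = 2.

2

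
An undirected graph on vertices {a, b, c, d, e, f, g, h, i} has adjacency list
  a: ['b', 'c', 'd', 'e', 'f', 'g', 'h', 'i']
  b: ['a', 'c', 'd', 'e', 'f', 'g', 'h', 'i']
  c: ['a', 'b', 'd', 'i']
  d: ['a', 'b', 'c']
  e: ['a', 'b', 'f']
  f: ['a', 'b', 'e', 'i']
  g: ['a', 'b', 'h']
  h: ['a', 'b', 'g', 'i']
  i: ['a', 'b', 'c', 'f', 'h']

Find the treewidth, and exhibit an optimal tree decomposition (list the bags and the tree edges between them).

Every bag has size at most 4, so the width is 4 − 1 = 3 and tw(G) ≤ 3. For the lower bound, the 4 vertices {a, b, c, d} are pairwise adjacent, and any tree decomposition puts a clique entirely inside one bag — forcing width ≥ 3. Hence tw(G) = 3 exactly.

Treewidth 3.
One such decomposition:
Bags: B1 = {a, b, c, i}  B2 = {a, b, f, i}  B3 = {a, b, c, d}  B4 = {a, b, e, f}  B5 = {a, b, h, i}  B6 = {a, b, g, h}
Tree: B1–B2, B1–B3, B2–B4, B1–B5, B5–B6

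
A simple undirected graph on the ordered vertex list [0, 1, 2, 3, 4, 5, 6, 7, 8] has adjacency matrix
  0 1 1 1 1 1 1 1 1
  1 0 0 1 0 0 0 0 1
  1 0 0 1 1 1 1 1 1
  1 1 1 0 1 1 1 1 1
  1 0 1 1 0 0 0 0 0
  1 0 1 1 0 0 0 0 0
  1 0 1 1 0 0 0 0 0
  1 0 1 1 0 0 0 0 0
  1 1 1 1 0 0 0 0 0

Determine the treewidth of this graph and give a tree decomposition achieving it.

The largest bag has 4 vertices, giving width 3; this decomposition certifies tw(G) ≤ 3. Conversely, {0, 1, 3, 8} is a clique of size 4, and the vertices of any clique must share a bag in every tree decomposition; so some bag has ≥ 4 vertices and tw(G) ≥ 3. Hence tw(G) = 3 exactly.

Treewidth 3.
One optimal decomposition is:
Bags: B1 = {0, 2, 3, 5}  B2 = {0, 2, 3, 8}  B3 = {0, 2, 3, 4}  B4 = {0, 2, 3, 7}  B5 = {0, 1, 3, 8}  B6 = {0, 2, 3, 6}
Tree: B1–B2, B1–B3, B2–B4, B2–B5, B2–B6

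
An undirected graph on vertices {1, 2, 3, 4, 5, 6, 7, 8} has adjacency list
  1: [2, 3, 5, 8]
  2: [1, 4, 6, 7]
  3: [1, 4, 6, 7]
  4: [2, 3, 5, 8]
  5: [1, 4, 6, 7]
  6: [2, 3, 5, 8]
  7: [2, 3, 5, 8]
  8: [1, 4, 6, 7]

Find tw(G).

4

A width-4 tree decomposition is:
Bags: B1 = {1, 4, 5, 6, 7}  B2 = {1, 4, 6, 7, 8}  B3 = {1, 2, 4, 6, 7}  B4 = {1, 3, 4, 6, 7}
Tree: B1–B2, B2–B3, B3–B4
Every bag has size at most 5, so the width is 5 − 1 = 4 and tw(G) ≤ 4. For the lower bound: the 5 vertex sets {5,7}, {6,8}, {1,2}, {4}, {3} are disjoint, each induces a connected subgraph, and every pair is joined by at least one edge of G. Contracting each set to a single vertex therefore yields K_{5} as a minor, and since treewidth is minor-monotone, tw(G) ≥ tw(K_{5}) = 4. Therefore the treewidth is 4.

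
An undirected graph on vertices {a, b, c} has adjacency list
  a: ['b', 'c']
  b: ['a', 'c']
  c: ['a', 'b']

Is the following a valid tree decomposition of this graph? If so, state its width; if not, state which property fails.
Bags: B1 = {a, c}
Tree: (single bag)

A tree decomposition must satisfy three properties: every vertex lies in some bag; for every edge, both endpoints lie together in some bag; and for every vertex, the bags containing it form a connected subtree. Here vertex b appears in no bag, so the decomposition is invalid.

No — vertex b appears in no bag.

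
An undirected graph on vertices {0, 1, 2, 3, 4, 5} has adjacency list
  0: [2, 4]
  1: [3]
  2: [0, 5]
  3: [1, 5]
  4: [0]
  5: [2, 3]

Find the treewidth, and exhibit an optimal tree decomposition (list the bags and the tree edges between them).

Treewidth 1.
Bags: B1 = {1, 3}  B2 = {3, 5}  B3 = {2, 5}  B4 = {0, 2}  B5 = {0, 4}
Tree: B1–B2, B2–B3, B3–B4, B4–B5

The largest bag has 2 vertices, giving width 1; this decomposition certifies tw(G) ≤ 1. Since G has at least one edge (e.g. 1–3), it is not an edgeless graph, so tw(G) ≥ 1. Therefore the treewidth is 1.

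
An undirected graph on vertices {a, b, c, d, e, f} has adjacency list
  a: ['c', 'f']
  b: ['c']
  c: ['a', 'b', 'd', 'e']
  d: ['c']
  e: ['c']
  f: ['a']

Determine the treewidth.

1

A width-1 tree decomposition is:
Bags: B1 = {c, d}  B2 = {a, c}  B3 = {b, c}  B4 = {c, e}  B5 = {a, f}
Tree: B1–B2, B2–B3, B1–B4, B2–B5
Each bag holds 2 vertices, so the decomposition has width 1, which upper-bounds the treewidth. Since G has at least one edge (e.g. c–d), it is not an edgeless graph, so tw(G) ≥ 1. Hence tw(G) = 1 exactly.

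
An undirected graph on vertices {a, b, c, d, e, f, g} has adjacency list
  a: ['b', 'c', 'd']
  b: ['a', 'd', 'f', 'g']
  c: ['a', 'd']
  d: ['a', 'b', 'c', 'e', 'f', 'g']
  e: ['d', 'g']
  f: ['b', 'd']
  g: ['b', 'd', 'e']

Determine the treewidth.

2

A width-2 tree decomposition is:
Bags: B1 = {a, b, d}  B2 = {a, c, d}  B3 = {b, d, f}  B4 = {b, d, g}  B5 = {d, e, g}
Tree: B1–B2, B1–B3, B1–B4, B4–B5
Every bag has size at most 3, so the width is 3 − 1 = 2 and tw(G) ≤ 2. Conversely, {d, e, g} is a clique of size 3, and the vertices of any clique must share a bag in every tree decomposition; so some bag has ≥ 3 vertices and tw(G) ≥ 2. Therefore the treewidth is 2.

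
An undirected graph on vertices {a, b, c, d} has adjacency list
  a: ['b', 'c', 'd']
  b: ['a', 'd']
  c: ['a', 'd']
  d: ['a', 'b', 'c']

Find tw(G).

A width-2 tree decomposition is:
Bags: B1 = {a, b, d}  B2 = {a, c, d}
Tree: B1–B2
Each bag holds 3 vertices, so the decomposition has width 2, which upper-bounds the treewidth. On the other hand G contains the 3-clique {a, c, d}. A clique must lie in a single bag of any decomposition, so no decomposition can have width below 2. Hence tw(G) = 2 exactly.

2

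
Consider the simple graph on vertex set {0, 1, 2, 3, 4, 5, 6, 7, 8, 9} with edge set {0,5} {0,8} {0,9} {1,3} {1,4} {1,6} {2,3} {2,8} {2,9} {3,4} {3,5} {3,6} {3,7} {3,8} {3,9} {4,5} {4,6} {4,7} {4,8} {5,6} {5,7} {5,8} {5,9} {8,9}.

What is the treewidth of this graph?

3

A width-3 tree decomposition is:
Bags: B1 = {3, 4, 5, 8}  B2 = {3, 5, 8, 9}  B3 = {3, 4, 5, 6}  B4 = {0, 5, 8, 9}  B5 = {3, 4, 5, 7}  B6 = {2, 3, 8, 9}  B7 = {1, 3, 4, 6}
Tree: B1–B2, B1–B3, B2–B4, B3–B5, B2–B6, B3–B7
Each bag holds 4 vertices, so the decomposition has width 3, which upper-bounds the treewidth. On the other hand G contains the 4-clique {0, 5, 8, 9}. A clique must lie in a single bag of any decomposition, so no decomposition can have width below 3. Hence tw(G) = 3 exactly.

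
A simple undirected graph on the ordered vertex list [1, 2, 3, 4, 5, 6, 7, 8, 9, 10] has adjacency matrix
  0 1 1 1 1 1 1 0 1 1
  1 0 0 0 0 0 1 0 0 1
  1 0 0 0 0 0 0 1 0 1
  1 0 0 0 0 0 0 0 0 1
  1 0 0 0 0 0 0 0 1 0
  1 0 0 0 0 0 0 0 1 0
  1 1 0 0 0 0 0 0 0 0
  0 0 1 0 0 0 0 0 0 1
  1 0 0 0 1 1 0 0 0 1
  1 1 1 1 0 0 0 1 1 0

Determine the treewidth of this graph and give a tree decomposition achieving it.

Treewidth 2.
One optimal decomposition is:
Bags: B1 = {1, 4, 10}  B2 = {1, 3, 10}  B3 = {1, 9, 10}  B4 = {1, 5, 9}  B5 = {3, 8, 10}  B6 = {1, 6, 9}  B7 = {1, 2, 10}  B8 = {1, 2, 7}
Tree: B1–B2, B2–B3, B3–B4, B2–B5, B3–B6, B1–B7, B7–B8

The largest bag has 3 vertices, giving width 2; this decomposition certifies tw(G) ≤ 2. For the lower bound, the 3 vertices {3, 8, 10} are pairwise adjacent, and any tree decomposition puts a clique entirely inside one bag — forcing width ≥ 2. Combining the bounds, tw(G) = 2.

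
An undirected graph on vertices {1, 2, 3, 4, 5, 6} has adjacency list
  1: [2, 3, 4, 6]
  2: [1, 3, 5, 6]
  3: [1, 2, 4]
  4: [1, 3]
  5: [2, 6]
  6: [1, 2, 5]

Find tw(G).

A width-2 tree decomposition is:
Bags: B1 = {1, 2, 3}  B2 = {1, 2, 6}  B3 = {1, 3, 4}  B4 = {2, 5, 6}
Tree: B1–B2, B1–B3, B2–B4
The largest bag has 3 vertices, giving width 2; this decomposition certifies tw(G) ≤ 2. On the other hand G contains the 3-clique {1, 2, 3}. A clique must lie in a single bag of any decomposition, so no decomposition can have width below 2. Therefore the treewidth is 2.

2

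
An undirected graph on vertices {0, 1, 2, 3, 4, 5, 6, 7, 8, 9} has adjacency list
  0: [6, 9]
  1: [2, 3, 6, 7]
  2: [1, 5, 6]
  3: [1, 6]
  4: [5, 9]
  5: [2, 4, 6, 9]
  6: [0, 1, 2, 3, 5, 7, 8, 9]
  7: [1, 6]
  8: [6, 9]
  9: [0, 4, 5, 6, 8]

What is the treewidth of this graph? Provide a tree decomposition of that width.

Each bag holds 3 vertices, so the decomposition has width 2, which upper-bounds the treewidth. For the lower bound, the 3 vertices {4, 5, 9} are pairwise adjacent, and any tree decomposition puts a clique entirely inside one bag — forcing width ≥ 2. Combining the bounds, tw(G) = 2.

Treewidth 2.
One such decomposition:
Bags: B1 = {5, 6, 9}  B2 = {2, 5, 6}  B3 = {0, 6, 9}  B4 = {1, 2, 6}  B5 = {1, 6, 7}  B6 = {4, 5, 9}  B7 = {1, 3, 6}  B8 = {6, 8, 9}
Tree: B1–B2, B1–B3, B2–B4, B4–B5, B1–B6, B5–B7, B3–B8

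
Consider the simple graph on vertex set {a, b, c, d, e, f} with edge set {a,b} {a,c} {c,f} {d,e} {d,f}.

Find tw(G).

1

A width-1 tree decomposition is:
Bags: B1 = {a, b}  B2 = {a, c}  B3 = {c, f}  B4 = {d, f}  B5 = {d, e}
Tree: B1–B2, B2–B3, B3–B4, B4–B5
Each bag holds 2 vertices, so the decomposition has width 1, which upper-bounds the treewidth. Any graph with an edge has treewidth ≥ 1, and G has the edge b–a. Combining the bounds, tw(G) = 1.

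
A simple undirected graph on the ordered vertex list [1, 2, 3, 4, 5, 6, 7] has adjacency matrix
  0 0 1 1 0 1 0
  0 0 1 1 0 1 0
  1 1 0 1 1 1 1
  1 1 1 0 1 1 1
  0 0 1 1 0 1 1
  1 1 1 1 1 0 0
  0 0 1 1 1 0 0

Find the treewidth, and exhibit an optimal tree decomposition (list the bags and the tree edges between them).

Every bag has size at most 4, so the width is 4 − 1 = 3 and tw(G) ≤ 3. On the other hand G contains the 4-clique {1, 3, 4, 6}. A clique must lie in a single bag of any decomposition, so no decomposition can have width below 3. Therefore the treewidth is 3.

Treewidth 3.
Bags: B1 = {2, 3, 4, 6}  B2 = {3, 4, 5, 6}  B3 = {3, 4, 5, 7}  B4 = {1, 3, 4, 6}
Tree: B1–B2, B2–B3, B2–B4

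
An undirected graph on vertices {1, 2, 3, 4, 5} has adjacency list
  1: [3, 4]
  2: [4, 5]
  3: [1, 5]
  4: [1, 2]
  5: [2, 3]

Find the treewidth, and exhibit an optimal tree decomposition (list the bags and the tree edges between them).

Treewidth 2.
One optimal decomposition is:
Bags: B1 = {1, 3, 5}  B2 = {1, 4, 5}  B3 = {2, 4, 5}
Tree: B1–B2, B2–B3

Every bag has size at most 3, so the width is 3 − 1 = 2 and tw(G) ≤ 2. The edges 5–3–1–4–2–5 form a cycle, so G is not a tree and its treewidth is at least 2. Hence tw(G) = 2 exactly.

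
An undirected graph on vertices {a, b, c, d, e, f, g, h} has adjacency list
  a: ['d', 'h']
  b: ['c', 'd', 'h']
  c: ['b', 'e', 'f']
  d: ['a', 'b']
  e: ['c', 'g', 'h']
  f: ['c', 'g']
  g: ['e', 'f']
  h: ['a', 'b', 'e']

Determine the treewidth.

A width-2 tree decomposition is:
Bags: B1 = {a, d, h}  B2 = {b, d, h}  B3 = {b, e, h}  B4 = {b, c, e}  B5 = {c, e, g}  B6 = {c, f, g}
Tree: B1–B2, B2–B3, B3–B4, B4–B5, B5–B6
The largest bag has 3 vertices, giving width 2; this decomposition certifies tw(G) ≤ 2. The edges a–d–b–h–a form a cycle, so G is not a tree and its treewidth is at least 2. Therefore the treewidth is 2.

2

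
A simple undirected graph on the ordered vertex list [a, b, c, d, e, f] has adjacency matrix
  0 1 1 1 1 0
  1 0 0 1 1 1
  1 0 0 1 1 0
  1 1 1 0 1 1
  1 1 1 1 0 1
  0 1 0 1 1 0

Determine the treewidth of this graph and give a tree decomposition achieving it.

Treewidth 3.
One optimal decomposition is:
Bags: B1 = {a, b, d, e}  B2 = {b, d, e, f}  B3 = {a, c, d, e}
Tree: B1–B2, B1–B3

Every bag has size at most 4, so the width is 4 − 1 = 3 and tw(G) ≤ 3. For the lower bound, the 4 vertices {b, d, e, f} are pairwise adjacent, and any tree decomposition puts a clique entirely inside one bag — forcing width ≥ 3. Combining the bounds, tw(G) = 3.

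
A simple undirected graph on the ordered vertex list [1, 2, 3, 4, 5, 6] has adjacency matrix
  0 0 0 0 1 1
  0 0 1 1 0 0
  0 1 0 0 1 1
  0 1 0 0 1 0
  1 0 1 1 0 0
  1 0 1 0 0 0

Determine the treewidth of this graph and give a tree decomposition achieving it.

Treewidth 2.
One such decomposition:
Bags: B1 = {1, 5, 6}  B2 = {3, 5, 6}  B3 = {3, 4, 5}  B4 = {2, 3, 4}
Tree: B1–B2, B2–B3, B3–B4

Each bag holds 3 vertices, so the decomposition has width 2, which upper-bounds the treewidth. Since 1–6–3–5–1 is a cycle in G, G is not acyclic. Forests are exactly the graphs of treewidth ≤ 1, so tw(G) ≥ 2. Therefore the treewidth is 2.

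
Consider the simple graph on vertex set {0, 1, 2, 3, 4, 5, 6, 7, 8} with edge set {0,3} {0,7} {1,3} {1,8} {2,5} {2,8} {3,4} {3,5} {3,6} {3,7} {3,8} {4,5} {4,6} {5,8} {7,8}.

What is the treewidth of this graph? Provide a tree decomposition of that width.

Treewidth 2.
One optimal decomposition is:
Bags: B1 = {3, 7, 8}  B2 = {0, 3, 7}  B3 = {3, 5, 8}  B4 = {3, 4, 5}  B5 = {2, 5, 8}  B6 = {3, 4, 6}  B7 = {1, 3, 8}
Tree: B1–B2, B1–B3, B3–B4, B3–B5, B4–B6, B3–B7

Each bag holds 3 vertices, so the decomposition has width 2, which upper-bounds the treewidth. Conversely, {2, 5, 8} is a clique of size 3, and the vertices of any clique must share a bag in every tree decomposition; so some bag has ≥ 3 vertices and tw(G) ≥ 2. Hence tw(G) = 2 exactly.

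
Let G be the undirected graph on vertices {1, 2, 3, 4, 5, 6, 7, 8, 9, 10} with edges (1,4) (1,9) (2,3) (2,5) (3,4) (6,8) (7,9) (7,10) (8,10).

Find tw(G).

1

A width-1 tree decomposition is:
Bags: B1 = {2, 5}  B2 = {2, 3}  B3 = {3, 4}  B4 = {1, 4}  B5 = {1, 9}  B6 = {7, 9}  B7 = {7, 10}  B8 = {8, 10}  B9 = {6, 8}
Tree: B1–B2, B2–B3, B3–B4, B4–B5, B5–B6, B6–B7, B7–B8, B8–B9
Every bag has size at most 2, so the width is 2 − 1 = 1 and tw(G) ≤ 1. G has an edge, so its treewidth is at least 1. The upper and lower bounds meet at 1, so that is the treewidth.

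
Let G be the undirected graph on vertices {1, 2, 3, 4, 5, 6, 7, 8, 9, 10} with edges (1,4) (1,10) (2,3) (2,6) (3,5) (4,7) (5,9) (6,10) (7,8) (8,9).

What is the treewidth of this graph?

A width-2 tree decomposition is:
Bags: B1 = {1, 6, 10}  B2 = {1, 4, 6}  B3 = {4, 6, 7}  B4 = {6, 7, 8}  B5 = {6, 8, 9}  B6 = {5, 6, 9}  B7 = {3, 5, 6}  B8 = {2, 3, 6}
Tree: B1–B2, B2–B3, B3–B4, B4–B5, B5–B6, B6–B7, B7–B8
The largest bag has 3 vertices, giving width 2; this decomposition certifies tw(G) ≤ 2. The edges 6–10–1–4–7–8–9–5–3–2–6 form a cycle, so G is not a tree and its treewidth is at least 2. Therefore the treewidth is 2.

2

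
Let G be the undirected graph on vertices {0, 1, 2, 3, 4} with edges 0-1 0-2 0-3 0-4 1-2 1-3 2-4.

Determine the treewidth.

2

A width-2 tree decomposition is:
Bags: B1 = {0, 1, 2}  B2 = {0, 2, 4}  B3 = {0, 1, 3}
Tree: B1–B2, B1–B3
The largest bag has 3 vertices, giving width 2; this decomposition certifies tw(G) ≤ 2. On the other hand G contains the 3-clique {0, 1, 2}. A clique must lie in a single bag of any decomposition, so no decomposition can have width below 2. Combining the bounds, tw(G) = 2.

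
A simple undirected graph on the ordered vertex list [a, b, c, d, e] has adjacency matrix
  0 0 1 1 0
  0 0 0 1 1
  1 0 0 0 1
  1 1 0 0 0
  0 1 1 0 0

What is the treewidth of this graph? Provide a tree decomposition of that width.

Treewidth 2.
One such decomposition:
Bags: B1 = {b, d, e}  B2 = {a, d, e}  B3 = {a, c, e}
Tree: B1–B2, B2–B3

The largest bag has 3 vertices, giving width 2; this decomposition certifies tw(G) ≤ 2. Since e–b–d–a–c–e is a cycle in G, G is not acyclic. Forests are exactly the graphs of treewidth ≤ 1, so tw(G) ≥ 2. Therefore the treewidth is 2.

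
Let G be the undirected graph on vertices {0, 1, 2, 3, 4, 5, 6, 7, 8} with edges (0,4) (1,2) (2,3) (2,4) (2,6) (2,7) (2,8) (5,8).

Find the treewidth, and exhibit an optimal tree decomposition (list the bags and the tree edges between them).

Treewidth 1.
One such decomposition:
Bags: B1 = {2, 7}  B2 = {2, 8}  B3 = {2, 3}  B4 = {5, 8}  B5 = {1, 2}  B6 = {2, 4}  B7 = {2, 6}  B8 = {0, 4}
Tree: B1–B2, B1–B3, B2–B4, B2–B5, B3–B6, B3–B7, B6–B8

Each bag holds 2 vertices, so the decomposition has width 1, which upper-bounds the treewidth. Any graph with an edge has treewidth ≥ 1, and G has the edge 7–2. Combining the bounds, tw(G) = 1.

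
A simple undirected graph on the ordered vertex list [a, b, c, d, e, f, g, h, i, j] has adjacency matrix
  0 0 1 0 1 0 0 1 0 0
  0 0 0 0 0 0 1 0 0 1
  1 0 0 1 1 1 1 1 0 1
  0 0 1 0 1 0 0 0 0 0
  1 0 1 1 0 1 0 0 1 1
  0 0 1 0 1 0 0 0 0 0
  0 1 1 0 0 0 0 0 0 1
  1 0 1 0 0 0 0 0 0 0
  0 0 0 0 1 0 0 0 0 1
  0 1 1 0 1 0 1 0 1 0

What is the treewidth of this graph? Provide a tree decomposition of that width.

Treewidth 2.
One such decomposition:
Bags: B1 = {c, e, j}  B2 = {c, g, j}  B3 = {a, c, e}  B4 = {c, d, e}  B5 = {a, c, h}  B6 = {c, e, f}  B7 = {e, i, j}  B8 = {b, g, j}
Tree: B1–B2, B1–B3, B3–B4, B3–B5, B4–B6, B1–B7, B2–B8

Each bag holds 3 vertices, so the decomposition has width 2, which upper-bounds the treewidth. Conversely, {c, g, j} is a clique of size 3, and the vertices of any clique must share a bag in every tree decomposition; so some bag has ≥ 3 vertices and tw(G) ≥ 2. Therefore the treewidth is 2.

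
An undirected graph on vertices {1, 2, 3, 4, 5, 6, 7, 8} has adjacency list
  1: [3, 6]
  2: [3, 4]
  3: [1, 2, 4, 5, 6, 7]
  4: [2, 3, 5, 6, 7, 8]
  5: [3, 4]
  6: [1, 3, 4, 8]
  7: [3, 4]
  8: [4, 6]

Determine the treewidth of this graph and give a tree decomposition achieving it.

Every bag has size at most 3, so the width is 3 − 1 = 2 and tw(G) ≤ 2. Conversely, {4, 6, 8} is a clique of size 3, and the vertices of any clique must share a bag in every tree decomposition; so some bag has ≥ 3 vertices and tw(G) ≥ 2. Hence tw(G) = 2 exactly.

Treewidth 2.
Bags: B1 = {3, 4, 7}  B2 = {3, 4, 6}  B3 = {1, 3, 6}  B4 = {2, 3, 4}  B5 = {3, 4, 5}  B6 = {4, 6, 8}
Tree: B1–B2, B2–B3, B1–B4, B4–B5, B2–B6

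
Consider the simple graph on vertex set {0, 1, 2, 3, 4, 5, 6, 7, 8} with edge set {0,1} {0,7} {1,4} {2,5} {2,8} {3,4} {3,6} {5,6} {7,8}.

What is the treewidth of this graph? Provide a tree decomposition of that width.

Treewidth 2.
Bags: B1 = {0, 1, 4}  B2 = {0, 4, 7}  B3 = {4, 7, 8}  B4 = {2, 4, 8}  B5 = {2, 4, 5}  B6 = {4, 5, 6}  B7 = {3, 4, 6}
Tree: B1–B2, B2–B3, B3–B4, B4–B5, B5–B6, B6–B7

Every bag has size at most 3, so the width is 3 − 1 = 2 and tw(G) ≤ 2. The edges 4–1–0–7–8–2–5–6–3–4 form a cycle, so G is not a tree and its treewidth is at least 2. Combining the bounds, tw(G) = 2.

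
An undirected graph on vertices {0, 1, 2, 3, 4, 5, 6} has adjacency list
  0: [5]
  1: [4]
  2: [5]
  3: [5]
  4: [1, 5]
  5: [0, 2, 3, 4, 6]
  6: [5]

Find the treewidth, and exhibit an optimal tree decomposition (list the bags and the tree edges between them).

Treewidth 1.
One optimal decomposition is:
Bags: B1 = {4, 5}  B2 = {0, 5}  B3 = {5, 6}  B4 = {3, 5}  B5 = {2, 5}  B6 = {1, 4}
Tree: B1–B2, B1–B3, B3–B4, B3–B5, B1–B6

Every bag has size at most 2, so the width is 2 − 1 = 1 and tw(G) ≤ 1. Since G has at least one edge (e.g. 5–4), it is not an edgeless graph, so tw(G) ≥ 1. Hence tw(G) = 1 exactly.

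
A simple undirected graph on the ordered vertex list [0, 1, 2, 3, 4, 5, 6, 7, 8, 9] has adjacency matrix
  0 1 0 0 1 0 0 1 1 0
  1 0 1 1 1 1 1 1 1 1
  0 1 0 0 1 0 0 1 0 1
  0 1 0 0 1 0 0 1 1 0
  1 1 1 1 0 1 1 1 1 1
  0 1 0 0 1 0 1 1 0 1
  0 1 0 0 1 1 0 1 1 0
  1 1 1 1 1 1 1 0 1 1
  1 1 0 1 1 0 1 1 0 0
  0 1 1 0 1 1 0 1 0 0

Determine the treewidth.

A width-4 tree decomposition is:
Bags: B1 = {1, 4, 5, 6, 7}  B2 = {1, 4, 5, 7, 9}  B3 = {1, 4, 6, 7, 8}  B4 = {1, 3, 4, 7, 8}  B5 = {1, 2, 4, 7, 9}  B6 = {0, 1, 4, 7, 8}
Tree: B1–B2, B1–B3, B3–B4, B2–B5, B4–B6
The largest bag has 5 vertices, giving width 4; this decomposition certifies tw(G) ≤ 4. On the other hand G contains the 5-clique {0, 1, 4, 7, 8}. A clique must lie in a single bag of any decomposition, so no decomposition can have width below 4. Hence tw(G) = 4 exactly.

4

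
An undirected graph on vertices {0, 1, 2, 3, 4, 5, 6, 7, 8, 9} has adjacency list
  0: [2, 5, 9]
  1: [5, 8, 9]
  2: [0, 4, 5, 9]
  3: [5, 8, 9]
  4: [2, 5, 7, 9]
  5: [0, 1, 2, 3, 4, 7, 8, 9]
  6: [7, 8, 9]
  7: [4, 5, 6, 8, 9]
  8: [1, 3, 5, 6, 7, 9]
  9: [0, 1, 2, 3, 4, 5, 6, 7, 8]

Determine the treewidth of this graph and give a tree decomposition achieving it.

Treewidth 3.
One optimal decomposition is:
Bags: B1 = {2, 4, 5, 9}  B2 = {4, 5, 7, 9}  B3 = {0, 2, 5, 9}  B4 = {5, 7, 8, 9}  B5 = {1, 5, 8, 9}  B6 = {6, 7, 8, 9}  B7 = {3, 5, 8, 9}
Tree: B1–B2, B1–B3, B2–B4, B4–B5, B4–B6, B5–B7

The largest bag has 4 vertices, giving width 3; this decomposition certifies tw(G) ≤ 3. Conversely, {0, 2, 5, 9} is a clique of size 4, and the vertices of any clique must share a bag in every tree decomposition; so some bag has ≥ 4 vertices and tw(G) ≥ 3. Hence tw(G) = 3 exactly.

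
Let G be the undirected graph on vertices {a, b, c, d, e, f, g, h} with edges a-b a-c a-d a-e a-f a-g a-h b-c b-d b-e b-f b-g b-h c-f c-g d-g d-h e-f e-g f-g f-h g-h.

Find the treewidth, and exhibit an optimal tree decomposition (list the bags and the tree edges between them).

Treewidth 4.
One optimal decomposition is:
Bags: B1 = {a, b, c, f, g}  B2 = {a, b, f, g, h}  B3 = {a, b, e, f, g}  B4 = {a, b, d, g, h}
Tree: B1–B2, B2–B3, B2–B4

The largest bag has 5 vertices, giving width 4; this decomposition certifies tw(G) ≤ 4. On the other hand G contains the 5-clique {a, b, d, g, h}. A clique must lie in a single bag of any decomposition, so no decomposition can have width below 4. Hence tw(G) = 4 exactly.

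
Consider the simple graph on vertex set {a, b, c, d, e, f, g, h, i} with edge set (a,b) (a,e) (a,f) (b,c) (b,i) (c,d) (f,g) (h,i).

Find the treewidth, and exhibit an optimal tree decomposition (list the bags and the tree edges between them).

The largest bag has 2 vertices, giving width 1; this decomposition certifies tw(G) ≤ 1. G has an edge, so its treewidth is at least 1. The upper and lower bounds meet at 1, so that is the treewidth.

Treewidth 1.
Bags: B1 = {a, b}  B2 = {b, i}  B3 = {a, f}  B4 = {f, g}  B5 = {b, c}  B6 = {c, d}  B7 = {h, i}  B8 = {a, e}
Tree: B1–B2, B1–B3, B3–B4, B1–B5, B5–B6, B2–B7, B1–B8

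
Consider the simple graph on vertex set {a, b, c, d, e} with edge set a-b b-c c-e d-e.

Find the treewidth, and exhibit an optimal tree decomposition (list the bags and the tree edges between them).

Every bag has size at most 2, so the width is 2 − 1 = 1 and tw(G) ≤ 1. Any graph with an edge has treewidth ≥ 1, and G has the edge d–e. Therefore the treewidth is 1.

Treewidth 1.
Bags: B1 = {d, e}  B2 = {c, e}  B3 = {b, c}  B4 = {a, b}
Tree: B1–B2, B2–B3, B3–B4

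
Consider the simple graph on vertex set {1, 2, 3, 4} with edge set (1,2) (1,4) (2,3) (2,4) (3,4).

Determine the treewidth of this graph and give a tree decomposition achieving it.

Treewidth 2.
One optimal decomposition is:
Bags: B1 = {2, 3, 4}  B2 = {1, 2, 4}
Tree: B1–B2

Each bag holds 3 vertices, so the decomposition has width 2, which upper-bounds the treewidth. For the lower bound, the 3 vertices {1, 2, 4} are pairwise adjacent, and any tree decomposition puts a clique entirely inside one bag — forcing width ≥ 2. The upper and lower bounds meet at 2, so that is the treewidth.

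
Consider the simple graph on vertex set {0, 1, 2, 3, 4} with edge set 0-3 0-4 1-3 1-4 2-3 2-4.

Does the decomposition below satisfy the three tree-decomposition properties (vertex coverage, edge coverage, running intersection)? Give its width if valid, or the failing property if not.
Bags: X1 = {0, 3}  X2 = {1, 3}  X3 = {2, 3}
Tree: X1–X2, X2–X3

A tree decomposition must satisfy three properties: every vertex lies in some bag; for every edge, both endpoints lie together in some bag; and for every vertex, the bags containing it form a connected subtree. Here vertex 4 appears in no bag, so the decomposition is invalid.

No — vertex 4 appears in no bag.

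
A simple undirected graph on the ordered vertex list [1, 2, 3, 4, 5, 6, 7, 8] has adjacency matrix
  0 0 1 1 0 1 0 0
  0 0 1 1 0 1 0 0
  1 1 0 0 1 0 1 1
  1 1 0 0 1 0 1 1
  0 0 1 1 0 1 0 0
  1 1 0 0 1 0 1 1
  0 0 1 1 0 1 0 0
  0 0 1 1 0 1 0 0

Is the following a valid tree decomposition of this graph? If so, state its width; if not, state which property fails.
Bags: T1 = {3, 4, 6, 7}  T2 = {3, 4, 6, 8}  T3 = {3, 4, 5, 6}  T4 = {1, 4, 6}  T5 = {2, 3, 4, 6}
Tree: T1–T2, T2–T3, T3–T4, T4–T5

A tree decomposition must satisfy three properties: every vertex lies in some bag; for every edge, both endpoints lie together in some bag; and for every vertex, the bags containing it form a connected subtree. Here edge (3,1) lies in no bag, so the decomposition is invalid.

No — edge (3,1) lies in no bag.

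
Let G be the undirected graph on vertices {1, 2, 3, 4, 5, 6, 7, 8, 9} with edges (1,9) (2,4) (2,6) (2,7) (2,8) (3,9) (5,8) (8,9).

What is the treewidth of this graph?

A width-1 tree decomposition is:
Bags: B1 = {8, 9}  B2 = {5, 8}  B3 = {2, 8}  B4 = {2, 7}  B5 = {2, 6}  B6 = {3, 9}  B7 = {1, 9}  B8 = {2, 4}
Tree: B1–B2, B1–B3, B3–B4, B4–B5, B1–B6, B6–B7, B3–B8
The largest bag has 2 vertices, giving width 1; this decomposition certifies tw(G) ≤ 1. Any graph with an edge has treewidth ≥ 1, and G has the edge 9–8. Hence tw(G) = 1 exactly.

1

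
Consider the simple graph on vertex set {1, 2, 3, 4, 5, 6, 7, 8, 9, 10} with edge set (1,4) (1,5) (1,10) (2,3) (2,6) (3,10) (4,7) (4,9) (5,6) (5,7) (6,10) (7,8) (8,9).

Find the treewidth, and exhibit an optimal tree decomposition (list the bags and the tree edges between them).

Treewidth 2.
One optimal decomposition is:
Bags: B1 = {7, 8, 9}  B2 = {4, 7, 9}  B3 = {4, 5, 7}  B4 = {1, 4, 5}  B5 = {1, 5, 6}  B6 = {1, 6, 10}  B7 = {2, 6, 10}  B8 = {2, 3, 10}
Tree: B1–B2, B2–B3, B3–B4, B4–B5, B5–B6, B6–B7, B7–B8

Each bag holds 3 vertices, so the decomposition has width 2, which upper-bounds the treewidth. Since 8–9–4–7–8 is a cycle in G, G is not acyclic. Forests are exactly the graphs of treewidth ≤ 1, so tw(G) ≥ 2. Hence tw(G) = 2 exactly.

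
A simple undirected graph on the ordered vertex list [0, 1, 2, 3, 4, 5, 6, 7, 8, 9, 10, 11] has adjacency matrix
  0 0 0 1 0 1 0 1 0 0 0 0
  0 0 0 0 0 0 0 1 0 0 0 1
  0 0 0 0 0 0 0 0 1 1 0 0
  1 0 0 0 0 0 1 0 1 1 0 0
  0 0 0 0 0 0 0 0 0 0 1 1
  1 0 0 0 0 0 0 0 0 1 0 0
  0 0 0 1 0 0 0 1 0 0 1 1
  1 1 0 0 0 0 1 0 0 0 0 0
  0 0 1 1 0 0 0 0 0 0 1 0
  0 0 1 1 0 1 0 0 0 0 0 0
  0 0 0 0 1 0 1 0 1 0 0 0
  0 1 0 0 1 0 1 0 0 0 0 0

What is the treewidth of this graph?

A width-3 tree decomposition is:
Bags: B1 = {1, 4, 7, 11}  B2 = {4, 6, 7, 11}  B3 = {4, 6, 7, 10}  B4 = {0, 6, 7, 10}  B5 = {0, 3, 6, 10}  B6 = {0, 3, 8, 10}  B7 = {0, 3, 5, 8}  B8 = {3, 5, 8, 9}  B9 = {2, 5, 8, 9}
Tree: B1–B2, B2–B3, B3–B4, B4–B5, B5–B6, B6–B7, B7–B8, B8–B9
The largest bag has 4 vertices, giving width 3; this decomposition certifies tw(G) ≤ 3. For the lower bound: the 4 vertex sets {1,4,11}, {7}, {6}, {0,3,8,10} are disjoint, each induces a connected subgraph, and every pair is joined by at least one edge of G. Contracting each set to a single vertex therefore yields K_{4} as a minor, and since treewidth is minor-monotone, tw(G) ≥ tw(K_{4}) = 3. Therefore the treewidth is 3.

3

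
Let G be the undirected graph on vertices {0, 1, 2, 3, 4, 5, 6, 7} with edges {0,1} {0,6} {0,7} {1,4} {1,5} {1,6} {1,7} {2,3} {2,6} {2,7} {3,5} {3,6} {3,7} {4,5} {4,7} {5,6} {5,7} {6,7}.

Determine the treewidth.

A width-3 tree decomposition is:
Bags: B1 = {1, 5, 6, 7}  B2 = {3, 5, 6, 7}  B3 = {1, 4, 5, 7}  B4 = {2, 3, 6, 7}  B5 = {0, 1, 6, 7}
Tree: B1–B2, B1–B3, B2–B4, B1–B5
Each bag holds 4 vertices, so the decomposition has width 3, which upper-bounds the treewidth. Conversely, {1, 4, 5, 7} is a clique of size 4, and the vertices of any clique must share a bag in every tree decomposition; so some bag has ≥ 4 vertices and tw(G) ≥ 3. Combining the bounds, tw(G) = 3.

3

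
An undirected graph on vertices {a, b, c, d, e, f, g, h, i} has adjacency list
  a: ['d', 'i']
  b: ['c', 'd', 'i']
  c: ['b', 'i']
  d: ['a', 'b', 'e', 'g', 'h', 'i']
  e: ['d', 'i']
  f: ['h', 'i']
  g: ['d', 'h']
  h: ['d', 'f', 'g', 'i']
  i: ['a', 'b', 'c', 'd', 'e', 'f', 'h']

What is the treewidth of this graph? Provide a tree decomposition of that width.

Treewidth 2.
One such decomposition:
Bags: B1 = {b, d, i}  B2 = {d, h, i}  B3 = {d, e, i}  B4 = {a, d, i}  B5 = {d, g, h}  B6 = {b, c, i}  B7 = {f, h, i}
Tree: B1–B2, B2–B3, B1–B4, B2–B5, B1–B6, B2–B7

Each bag holds 3 vertices, so the decomposition has width 2, which upper-bounds the treewidth. On the other hand G contains the 3-clique {d, g, h}. A clique must lie in a single bag of any decomposition, so no decomposition can have width below 2. Therefore the treewidth is 2.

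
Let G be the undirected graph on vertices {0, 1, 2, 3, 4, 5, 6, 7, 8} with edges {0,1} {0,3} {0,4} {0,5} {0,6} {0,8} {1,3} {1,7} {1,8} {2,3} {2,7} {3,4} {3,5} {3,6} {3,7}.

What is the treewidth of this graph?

2

A width-2 tree decomposition is:
Bags: B1 = {0, 3, 5}  B2 = {0, 3, 6}  B3 = {0, 1, 3}  B4 = {1, 3, 7}  B5 = {2, 3, 7}  B6 = {0, 3, 4}  B7 = {0, 1, 8}
Tree: B1–B2, B2–B3, B3–B4, B4–B5, B3–B6, B3–B7
The largest bag has 3 vertices, giving width 2; this decomposition certifies tw(G) ≤ 2. On the other hand G contains the 3-clique {0, 1, 8}. A clique must lie in a single bag of any decomposition, so no decomposition can have width below 2. Combining the bounds, tw(G) = 2.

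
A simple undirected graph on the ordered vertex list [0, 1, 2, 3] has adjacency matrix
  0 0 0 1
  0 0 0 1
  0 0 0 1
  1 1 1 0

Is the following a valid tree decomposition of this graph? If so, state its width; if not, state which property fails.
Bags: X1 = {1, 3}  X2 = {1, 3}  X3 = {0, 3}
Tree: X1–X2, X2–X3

No — vertex 2 appears in no bag.

A tree decomposition must satisfy three properties: every vertex lies in some bag; for every edge, both endpoints lie together in some bag; and for every vertex, the bags containing it form a connected subtree. Here vertex 2 appears in no bag, so the decomposition is invalid.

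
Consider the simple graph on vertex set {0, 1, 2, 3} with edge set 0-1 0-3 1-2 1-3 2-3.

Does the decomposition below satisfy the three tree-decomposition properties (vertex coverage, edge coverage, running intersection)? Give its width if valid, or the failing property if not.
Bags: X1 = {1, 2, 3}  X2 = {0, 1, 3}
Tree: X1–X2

Yes; width 2.

Checking the three conditions: (i) the bags cover all of {0, 1, 2, 3}; (ii) for each edge, some bag contains both endpoints; (iii) the bags containing any fixed vertex form a subtree. All hold, so the decomposition is valid with width 3 − 1 = 2.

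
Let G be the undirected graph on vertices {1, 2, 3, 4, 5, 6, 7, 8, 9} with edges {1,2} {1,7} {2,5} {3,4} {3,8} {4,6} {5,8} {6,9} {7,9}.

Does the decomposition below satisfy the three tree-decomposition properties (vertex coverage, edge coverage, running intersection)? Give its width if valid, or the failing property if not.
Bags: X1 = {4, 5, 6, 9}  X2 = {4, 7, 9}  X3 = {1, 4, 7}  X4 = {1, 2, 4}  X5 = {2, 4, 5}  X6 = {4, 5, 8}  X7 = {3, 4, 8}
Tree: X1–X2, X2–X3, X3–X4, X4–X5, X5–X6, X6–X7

A tree decomposition must satisfy three properties: every vertex lies in some bag; for every edge, both endpoints lie together in some bag; and for every vertex, the bags containing it form a connected subtree. Here bags containing vertex 5 are not connected in the tree, so the decomposition is invalid.

No — bags containing vertex 5 are not connected in the tree.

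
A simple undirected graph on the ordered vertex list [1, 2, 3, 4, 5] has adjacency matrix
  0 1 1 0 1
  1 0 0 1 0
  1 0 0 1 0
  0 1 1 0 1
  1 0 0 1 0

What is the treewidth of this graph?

2

A width-2 tree decomposition is:
Bags: B1 = {1, 4, 5}  B2 = {1, 3, 4}  B3 = {1, 2, 4}
Tree: B1–B2, B2–B3
Each bag holds 3 vertices, so the decomposition has width 2, which upper-bounds the treewidth. Since 4–5–1–3–4 is a cycle in G, G is not acyclic. Forests are exactly the graphs of treewidth ≤ 1, so tw(G) ≥ 2. Therefore the treewidth is 2.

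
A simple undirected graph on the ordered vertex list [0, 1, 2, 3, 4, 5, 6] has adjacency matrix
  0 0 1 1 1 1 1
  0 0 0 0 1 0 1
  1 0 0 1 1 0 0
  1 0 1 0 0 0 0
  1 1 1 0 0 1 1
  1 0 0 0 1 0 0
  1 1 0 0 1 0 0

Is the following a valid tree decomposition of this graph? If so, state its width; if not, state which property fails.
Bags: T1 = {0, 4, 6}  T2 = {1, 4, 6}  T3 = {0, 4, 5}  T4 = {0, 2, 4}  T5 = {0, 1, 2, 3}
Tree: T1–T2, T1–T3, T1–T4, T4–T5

No — bags containing vertex 1 are not connected in the tree.

A tree decomposition must satisfy three properties: every vertex lies in some bag; for every edge, both endpoints lie together in some bag; and for every vertex, the bags containing it form a connected subtree. Here bags containing vertex 1 are not connected in the tree, so the decomposition is invalid.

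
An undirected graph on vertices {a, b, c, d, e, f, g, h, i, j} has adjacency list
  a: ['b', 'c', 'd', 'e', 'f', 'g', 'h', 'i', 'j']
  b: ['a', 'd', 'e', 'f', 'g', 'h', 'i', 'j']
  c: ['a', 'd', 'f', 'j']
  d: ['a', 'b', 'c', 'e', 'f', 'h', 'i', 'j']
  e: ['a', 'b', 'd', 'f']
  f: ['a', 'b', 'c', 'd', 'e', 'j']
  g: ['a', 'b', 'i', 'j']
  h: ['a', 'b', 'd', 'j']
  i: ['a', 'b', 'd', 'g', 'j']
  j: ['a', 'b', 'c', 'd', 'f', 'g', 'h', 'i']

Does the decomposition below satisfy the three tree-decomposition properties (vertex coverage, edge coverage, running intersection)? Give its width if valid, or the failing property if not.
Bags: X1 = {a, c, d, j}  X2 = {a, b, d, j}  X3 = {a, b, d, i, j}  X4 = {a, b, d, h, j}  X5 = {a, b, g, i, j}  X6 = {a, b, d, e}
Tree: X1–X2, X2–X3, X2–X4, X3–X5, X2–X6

A tree decomposition must satisfy three properties: every vertex lies in some bag; for every edge, both endpoints lie together in some bag; and for every vertex, the bags containing it form a connected subtree. Here vertex f appears in no bag, so the decomposition is invalid.

No — vertex f appears in no bag.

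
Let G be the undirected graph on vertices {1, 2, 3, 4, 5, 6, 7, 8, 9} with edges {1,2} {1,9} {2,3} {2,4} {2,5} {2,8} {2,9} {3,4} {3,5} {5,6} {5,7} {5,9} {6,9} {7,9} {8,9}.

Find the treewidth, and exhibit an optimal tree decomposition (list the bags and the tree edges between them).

Every bag has size at most 3, so the width is 3 − 1 = 2 and tw(G) ≤ 2. For the lower bound, the 3 vertices {2, 8, 9} are pairwise adjacent, and any tree decomposition puts a clique entirely inside one bag — forcing width ≥ 2. Therefore the treewidth is 2.

Treewidth 2.
One such decomposition:
Bags: B1 = {2, 8, 9}  B2 = {2, 5, 9}  B3 = {2, 3, 5}  B4 = {2, 3, 4}  B5 = {5, 6, 9}  B6 = {5, 7, 9}  B7 = {1, 2, 9}
Tree: B1–B2, B2–B3, B3–B4, B2–B5, B5–B6, B2–B7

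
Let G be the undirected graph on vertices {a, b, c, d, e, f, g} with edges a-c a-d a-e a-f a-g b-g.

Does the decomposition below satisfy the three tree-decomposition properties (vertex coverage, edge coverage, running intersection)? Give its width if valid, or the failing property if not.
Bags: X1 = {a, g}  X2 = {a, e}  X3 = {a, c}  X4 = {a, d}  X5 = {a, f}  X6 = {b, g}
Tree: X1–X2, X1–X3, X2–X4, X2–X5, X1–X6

Vertex coverage: the bags together contain {a, b, c, d, e, f, g}, the full vertex set. Edge coverage: each edge of G has both endpoints in at least one bag. Running intersection: for every vertex, the bags containing it form a connected subtree. All three properties hold, so this is a valid tree decomposition of width max|bag| − 1 = 1, and hence tw(G) ≤ 1.

Yes; width 1.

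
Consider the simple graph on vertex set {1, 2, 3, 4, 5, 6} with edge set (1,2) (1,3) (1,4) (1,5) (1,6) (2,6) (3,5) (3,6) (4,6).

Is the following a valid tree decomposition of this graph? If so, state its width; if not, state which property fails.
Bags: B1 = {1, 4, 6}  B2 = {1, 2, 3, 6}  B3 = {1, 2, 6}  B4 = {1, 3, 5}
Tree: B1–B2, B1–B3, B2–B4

A tree decomposition must satisfy three properties: every vertex lies in some bag; for every edge, both endpoints lie together in some bag; and for every vertex, the bags containing it form a connected subtree. Here bags containing vertex 2 are not connected in the tree, so the decomposition is invalid.

No — bags containing vertex 2 are not connected in the tree.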